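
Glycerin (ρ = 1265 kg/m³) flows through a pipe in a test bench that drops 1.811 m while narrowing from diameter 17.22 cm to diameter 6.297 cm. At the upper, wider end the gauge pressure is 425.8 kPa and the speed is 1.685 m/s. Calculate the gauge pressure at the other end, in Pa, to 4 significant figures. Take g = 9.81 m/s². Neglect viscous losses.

Continuity gives A₁v₁ = A₂v₂, so v₂ = (232.9 cm²)/(31.14 cm²) × 1.685 m/s = 12.60 m/s.
Energy conservation along the streamline gives P₂ = P₁ − ½ρ(v₂² − v₁²) − ρg(h₂ − h₁).
P₂ = 425800 + ½·1265·(1.685² − 12.60²) − 1265·9.81·(−1.811) = 425800 + (-98630) − (-22470) = 349600 Pa.

P₂ ≈ 349600 Pa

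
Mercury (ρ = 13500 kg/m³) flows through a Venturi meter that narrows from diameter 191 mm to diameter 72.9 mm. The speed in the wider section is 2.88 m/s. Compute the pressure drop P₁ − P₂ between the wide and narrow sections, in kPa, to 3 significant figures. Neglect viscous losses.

ΔP ≈ 2580 kPa

The volume flow rate is constant, so v₂ = (A₁/A₂)v₁ = (287/41.7)·2.88 = 19.8 m/s.
With no height change, Bernoulli's equation is P₁ + ½ρv₁² = P₂ + ½ρv₂².
P₁ − P₂ = ½·13500·(19.8² − 2.88²) = ½·13500·383 = 2580000 Pa.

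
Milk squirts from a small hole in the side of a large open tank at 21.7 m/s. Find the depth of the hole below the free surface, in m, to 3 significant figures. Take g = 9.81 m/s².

For a small hole in a large open tank, ½v² = gh, giving h = v²/(2g).
h = 21.7²/(2·9.81) = 471/19.62 = 24.0 m.

h ≈ 24.0 m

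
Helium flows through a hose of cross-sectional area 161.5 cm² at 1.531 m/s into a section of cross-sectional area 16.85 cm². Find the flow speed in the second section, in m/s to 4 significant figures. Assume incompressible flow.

By continuity, v₂ = v₁·A₁/A₂ = 1.531·(161.5/16.85) = 14.67 m/s.

v₂ ≈ 14.67 m/s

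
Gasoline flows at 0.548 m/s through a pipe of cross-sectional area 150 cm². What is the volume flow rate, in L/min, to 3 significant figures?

Q = A·v = 0.0150 m² × 0.548 m/s = 0.00822 m³/s.
Converting: 0.00822 m³/s × 60000 = 493 L/min.

Q ≈ 493 L/min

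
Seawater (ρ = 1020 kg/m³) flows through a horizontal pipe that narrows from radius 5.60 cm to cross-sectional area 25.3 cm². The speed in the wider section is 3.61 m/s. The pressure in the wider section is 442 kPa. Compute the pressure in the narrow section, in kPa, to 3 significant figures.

P₂ = 348 kPa

Continuity gives A₁v₁ = A₂v₂, so v₂ = (98.5 cm²)/(25.3 cm²) × 3.61 m/s = 14.1 m/s.
With no height change, Bernoulli's equation is P₁ + ½ρv₁² = P₂ + ½ρv₂².
P₂ = P₁ − ½ρ(v₂² − v₁²) = 442000 − ½·1020·(14.1² − 3.61²) = 442000 − 94100 = 348000 Pa.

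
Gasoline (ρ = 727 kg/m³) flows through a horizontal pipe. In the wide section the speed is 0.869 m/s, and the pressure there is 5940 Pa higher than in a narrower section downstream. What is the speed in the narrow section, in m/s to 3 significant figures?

v₂ = 4.13 m/s

Along the level pipe P + ½ρv² is conserved, hence v₂² = v₁² + 2(P₁ − P₂)/ρ.
v₂ = √(0.869² + 2·5940/727) = √(0.755 + 16.3) = 4.13 m/s.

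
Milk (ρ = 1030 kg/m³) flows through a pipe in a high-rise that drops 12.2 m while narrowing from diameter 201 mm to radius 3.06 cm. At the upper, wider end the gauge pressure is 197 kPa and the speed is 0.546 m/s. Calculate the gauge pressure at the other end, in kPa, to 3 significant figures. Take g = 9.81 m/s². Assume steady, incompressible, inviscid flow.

The volume flow rate is constant, so v₂ = (A₁/A₂)v₁ = (317/29.4)·0.546 = 5.89 m/s.
Bernoulli: P₁ + ½ρv₁² + ρg h₁ = P₂ + ½ρv₂² + ρg h₂, so P₂ = P₁ + ½ρ(v₁² − v₂²) − ρg(h₂ − h₁).
P₂ = 197000 + ½·1030·(0.546² − 5.89²) − 1030·9.81·(−12.2) = 197000 + (-17700) − (-123000) = 303000 Pa.

303 kPa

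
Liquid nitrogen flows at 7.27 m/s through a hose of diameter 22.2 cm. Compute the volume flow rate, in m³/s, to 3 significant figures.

Q ≈ 0.281 m³/s

Q = A·v = 0.0387 m² × 7.27 m/s = 0.281 m³/s.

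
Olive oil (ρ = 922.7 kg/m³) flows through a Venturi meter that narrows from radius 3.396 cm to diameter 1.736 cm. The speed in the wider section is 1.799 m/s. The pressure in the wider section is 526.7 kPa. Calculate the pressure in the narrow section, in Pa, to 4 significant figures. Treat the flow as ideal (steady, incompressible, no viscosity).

Mass conservation (A₁v₁ = A₂v₂) gives v₂ = 1.799 × 36.23/2.367 = 27.54 m/s.
The pipe is horizontal, so Bernoulli reduces to P₁ + ½ρv₁² = P₂ + ½ρv₂².
P₂ = P₁ − ½ρ(v₂² − v₁²) = 526700 − ½·922.7·(27.54² − 1.799²) = 526700 − 348400 = 178300 Pa.

P₂ ≈ 178300 Pa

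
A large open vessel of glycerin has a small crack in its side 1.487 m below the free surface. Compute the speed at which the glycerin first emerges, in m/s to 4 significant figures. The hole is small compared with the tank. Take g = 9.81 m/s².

Torricelli's result v = √(2gh) gives v = √(2·9.81·1.487) = 5.401 m/s.

v = 5.401 m/s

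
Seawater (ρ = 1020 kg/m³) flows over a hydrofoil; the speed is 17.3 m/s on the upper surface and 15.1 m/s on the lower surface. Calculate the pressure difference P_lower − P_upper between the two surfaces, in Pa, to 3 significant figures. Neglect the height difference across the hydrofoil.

Bernoulli (same height): P_lower − P_upper = ½ρ(v_upper² − v_lower²).
ΔP = ½·1020·(17.3² − 15.1²) = 36400 Pa.

ΔP = 36400 Pa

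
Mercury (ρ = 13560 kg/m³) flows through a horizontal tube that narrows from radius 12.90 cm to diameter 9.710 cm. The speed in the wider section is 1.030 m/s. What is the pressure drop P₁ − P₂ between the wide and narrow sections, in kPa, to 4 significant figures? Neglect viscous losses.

Mass conservation (A₁v₁ = A₂v₂) gives v₂ = 1.030 × 522.8/74.05 = 7.272 m/s.
The pipe is horizontal, so Bernoulli reduces to P₁ + ½ρv₁² = P₂ + ½ρv₂².
P₁ − P₂ = ½·13560·(7.272² − 1.030²) = ½·13560·51.82 = 351300 Pa.

ΔP = 351.3 kPa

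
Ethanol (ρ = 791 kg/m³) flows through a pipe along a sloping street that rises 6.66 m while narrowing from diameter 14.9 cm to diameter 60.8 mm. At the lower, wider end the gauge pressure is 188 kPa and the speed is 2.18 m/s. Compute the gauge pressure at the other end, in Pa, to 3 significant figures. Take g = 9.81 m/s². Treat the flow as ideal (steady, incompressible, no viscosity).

Continuity gives A₁v₁ = A₂v₂, so v₂ = (174 cm²)/(29.0 cm²) × 2.18 m/s = 13.1 m/s.
Bernoulli: P₁ + ½ρv₁² + ρg h₁ = P₂ + ½ρv₂² + ρg h₂, so P₂ = P₁ + ½ρ(v₁² − v₂²) − ρg(h₂ − h₁).
P₂ = 188000 + ½·791·(2.18² − 13.1²) − 791·9.81·(+6.66) = 188000 + (-65900) − (51700) = 70400 Pa.

P₂ ≈ 70400 Pa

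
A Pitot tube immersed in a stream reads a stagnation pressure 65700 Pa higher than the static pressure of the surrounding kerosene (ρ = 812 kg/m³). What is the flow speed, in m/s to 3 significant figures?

v = 12.7 m/s

Bernoulli between the free stream and the stagnation point: ½ρv² = P_stag − P_static.
v = √(2ΔP/ρ) = √(2·65700/812) = 12.7 m/s.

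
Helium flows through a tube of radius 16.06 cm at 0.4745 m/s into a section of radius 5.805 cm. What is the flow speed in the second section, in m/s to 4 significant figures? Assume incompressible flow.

The volume flow rate is constant, so v₂ = (A₁/A₂)v₁ = (810.3/105.9)·0.4745 = 3.632 m/s.

3.632 m/s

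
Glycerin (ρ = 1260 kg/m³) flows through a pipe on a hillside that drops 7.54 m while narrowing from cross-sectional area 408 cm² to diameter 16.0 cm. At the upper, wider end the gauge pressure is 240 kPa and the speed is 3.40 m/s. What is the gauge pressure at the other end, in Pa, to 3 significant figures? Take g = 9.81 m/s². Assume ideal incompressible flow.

P₂ ≈ 310000 Pa

By continuity, v₂ = v₁·A₁/A₂ = 3.40·(408/201) = 6.90 m/s.
Energy conservation along the streamline gives P₂ = P₁ − ½ρ(v₂² − v₁²) − ρg(h₂ − h₁).
P₂ = 240000 + ½·1260·(3.40² − 6.90²) − 1260·9.81·(−7.54) = 240000 + (-22700) − (-93200) = 310000 Pa.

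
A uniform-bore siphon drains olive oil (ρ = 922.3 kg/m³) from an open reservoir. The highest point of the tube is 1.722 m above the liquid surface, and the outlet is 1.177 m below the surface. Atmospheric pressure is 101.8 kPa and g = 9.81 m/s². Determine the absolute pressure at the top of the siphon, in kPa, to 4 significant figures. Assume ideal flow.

Bernoulli surface→outlet gives ½v² = g·h_out, so v = √(2·9.81·1.177) = 4.805 m/s.
Continuity keeps v the same throughout the tube; from surface to crest, P_atm + 0 = P_top + ½ρv² + ρg·h_top.
P_top = 101800 − ½·922.3·4.805² − 922.3·9.81·1.722 = 75570 Pa.

P_top ≈ 75.57 kPa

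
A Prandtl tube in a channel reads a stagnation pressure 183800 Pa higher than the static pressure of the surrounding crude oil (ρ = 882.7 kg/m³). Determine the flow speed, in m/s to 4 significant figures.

v ≈ 20.41 m/s

Bernoulli between the free stream and the stagnation point: ½ρv² = P_stag − P_static.
v = √(2ΔP/ρ) = √(2·183800/882.7) = 20.41 m/s.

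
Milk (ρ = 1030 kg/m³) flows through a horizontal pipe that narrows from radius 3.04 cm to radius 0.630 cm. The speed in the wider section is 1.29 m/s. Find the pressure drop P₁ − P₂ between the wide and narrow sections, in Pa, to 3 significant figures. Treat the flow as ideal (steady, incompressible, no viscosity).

By continuity, v₂ = v₁·A₁/A₂ = 1.29·(29.0/1.25) = 30.0 m/s.
Along the horizontal streamline, P + ½ρv² is constant.
P₁ − P₂ = ½·1030·(30.0² − 1.29²) = ½·1030·901 = 464000 Pa.

464000 Pa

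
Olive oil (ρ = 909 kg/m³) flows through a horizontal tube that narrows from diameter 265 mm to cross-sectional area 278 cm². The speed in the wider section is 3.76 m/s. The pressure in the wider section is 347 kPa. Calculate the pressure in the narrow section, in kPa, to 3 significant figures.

Continuity gives A₁v₁ = A₂v₂, so v₂ = (552 cm²)/(278 cm²) × 3.76 m/s = 7.46 m/s.
Along the horizontal streamline, P + ½ρv² is constant.
P₂ = P₁ − ½ρ(v₂² − v₁²) = 347000 − ½·909·(7.46² − 3.76²) = 347000 − 18900 = 328000 Pa.

328 kPa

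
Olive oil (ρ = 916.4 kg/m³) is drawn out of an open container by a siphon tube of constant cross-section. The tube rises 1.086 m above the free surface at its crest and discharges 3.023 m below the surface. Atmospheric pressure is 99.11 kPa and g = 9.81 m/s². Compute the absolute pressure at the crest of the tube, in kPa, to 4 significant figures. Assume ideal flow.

62.17 kPa

From the surface to the outlet (both open to atmosphere, surface at rest): v = √(2g·h_out) = √(2·9.81·3.023) = 7.701 m/s.
With constant cross-section the crest speed equals v; applying Bernoulli from the surface up to the crest, P_top = P_atm − ½ρv² − ρg·h_top.
P_top = 99110 − ½·916.4·7.701² − 916.4·9.81·1.086 = 62170 Pa.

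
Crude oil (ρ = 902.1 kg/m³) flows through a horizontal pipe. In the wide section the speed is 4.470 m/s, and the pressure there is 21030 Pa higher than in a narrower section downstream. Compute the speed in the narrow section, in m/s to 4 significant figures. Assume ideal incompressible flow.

With h₁ = h₂, rearranging Bernoulli gives v₂ = √(v₁² + 2ΔP/ρ).
v₂ = √(4.470² + 2·21030/902.1) = √(19.98 + 46.62) = 8.161 m/s.

v₂ ≈ 8.161 m/s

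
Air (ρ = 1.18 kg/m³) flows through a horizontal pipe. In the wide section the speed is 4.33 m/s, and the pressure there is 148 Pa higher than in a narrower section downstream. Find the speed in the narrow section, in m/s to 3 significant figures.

With h₁ = h₂, rearranging Bernoulli gives v₂ = √(v₁² + 2ΔP/ρ).
v₂ = √(4.33² + 2·148/1.18) = √(18.7 + 251) = 16.4 m/s.

v₂ ≈ 16.4 m/s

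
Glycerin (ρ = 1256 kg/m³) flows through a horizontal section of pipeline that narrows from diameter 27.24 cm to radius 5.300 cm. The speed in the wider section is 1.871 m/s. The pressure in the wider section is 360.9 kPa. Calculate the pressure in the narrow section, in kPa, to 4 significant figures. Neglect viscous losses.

Continuity gives A₁v₁ = A₂v₂, so v₂ = (582.8 cm²)/(88.25 cm²) × 1.871 m/s = 12.36 m/s.
Bernoulli (h₁ = h₂): P₁ − P₂ = ½ρ(v₂² − v₁²).
P₂ = P₁ − ½ρ(v₂² − v₁²) = 360900 − ½·1256·(12.36² − 1.871²) = 360900 − 93680 = 267200 Pa.

267.2 kPa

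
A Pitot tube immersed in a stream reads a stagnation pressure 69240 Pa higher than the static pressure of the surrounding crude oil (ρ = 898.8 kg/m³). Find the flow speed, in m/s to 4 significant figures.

v ≈ 12.41 m/s

Bernoulli between the free stream and the stagnation point: ½ρv² = P_stag − P_static.
v = √(2ΔP/ρ) = √(2·69240/898.8) = 12.41 m/s.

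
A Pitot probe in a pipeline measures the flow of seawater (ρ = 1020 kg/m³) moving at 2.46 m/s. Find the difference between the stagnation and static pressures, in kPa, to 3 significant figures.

At the stagnation point the flow is brought to rest, so Bernoulli gives P_stag − P_static = ½ρv².
ΔP = ½·1020·2.46² = 3090 Pa.

ΔP = 3.09 kPa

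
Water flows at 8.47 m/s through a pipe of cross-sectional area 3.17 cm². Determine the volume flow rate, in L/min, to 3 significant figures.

Q = 161 L/min

Q = A·v = 0.000317 m² × 8.47 m/s = 0.00268 m³/s.
Converting: 0.00268 m³/s × 60000 = 161 L/min.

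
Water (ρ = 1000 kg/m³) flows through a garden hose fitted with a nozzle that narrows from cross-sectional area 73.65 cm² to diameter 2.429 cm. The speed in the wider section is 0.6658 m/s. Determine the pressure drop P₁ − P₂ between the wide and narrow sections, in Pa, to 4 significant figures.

Continuity gives A₁v₁ = A₂v₂, so v₂ = (73.65 cm²)/(4.634 cm²) × 0.6658 m/s = 10.58 m/s.
The pipe is horizontal, so Bernoulli reduces to P₁ + ½ρv₁² = P₂ + ½ρv₂².
P₁ − P₂ = ½·1000·(10.58² − 0.6658²) = ½·1000·111.5 = 55770 Pa.

ΔP = 55770 Pa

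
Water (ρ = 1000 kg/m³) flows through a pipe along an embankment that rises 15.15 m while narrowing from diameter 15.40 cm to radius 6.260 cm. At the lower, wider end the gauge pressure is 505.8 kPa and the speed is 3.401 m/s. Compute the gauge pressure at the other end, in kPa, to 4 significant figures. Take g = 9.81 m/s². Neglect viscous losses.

Mass conservation (A₁v₁ = A₂v₂) gives v₂ = 3.401 × 186.3/123.1 = 5.146 m/s.
Energy conservation along the streamline gives P₂ = P₁ − ½ρ(v₂² − v₁²) − ρg(h₂ − h₁).
P₂ = 505800 + ½·1000·(3.401² − 5.146²) − 1000·9.81·(+15.15) = 505800 + (-7455) − (148600) = 349700 Pa.

349.7 kPa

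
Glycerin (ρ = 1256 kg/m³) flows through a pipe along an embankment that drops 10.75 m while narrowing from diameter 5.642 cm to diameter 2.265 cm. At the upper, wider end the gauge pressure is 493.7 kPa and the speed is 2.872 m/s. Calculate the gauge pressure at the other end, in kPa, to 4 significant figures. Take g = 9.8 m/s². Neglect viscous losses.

P₂ ≈ 431.8 kPa

Continuity gives A₁v₁ = A₂v₂, so v₂ = (25.00 cm²)/(4.029 cm²) × 2.872 m/s = 17.82 m/s.
Applying Bernoulli between the two ends and solving for P₂: P₂ = P₁ + ½ρ(v₁² − v₂²) − ρgΔh.
P₂ = 493700 + ½·1256·(2.872² − 17.82²) − 1256·9.8·(−10.75) = 493700 + (-194200) − (-132300) = 431800 Pa.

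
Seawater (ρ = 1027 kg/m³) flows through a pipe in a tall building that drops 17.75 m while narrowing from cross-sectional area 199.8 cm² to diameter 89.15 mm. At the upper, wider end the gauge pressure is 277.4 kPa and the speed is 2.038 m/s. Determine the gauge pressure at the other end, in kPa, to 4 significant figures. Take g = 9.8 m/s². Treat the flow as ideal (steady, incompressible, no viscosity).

Mass conservation (A₁v₁ = A₂v₂) gives v₂ = 2.038 × 199.8/62.42 = 6.523 m/s.
Energy conservation along the streamline gives P₂ = P₁ − ½ρ(v₂² − v₁²) − ρg(h₂ − h₁).
P₂ = 277400 + ½·1027·(2.038² − 6.523²) − 1027·9.8·(−17.75) = 277400 + (-19720) − (-178600) = 436300 Pa.

P₂ = 436.3 kPa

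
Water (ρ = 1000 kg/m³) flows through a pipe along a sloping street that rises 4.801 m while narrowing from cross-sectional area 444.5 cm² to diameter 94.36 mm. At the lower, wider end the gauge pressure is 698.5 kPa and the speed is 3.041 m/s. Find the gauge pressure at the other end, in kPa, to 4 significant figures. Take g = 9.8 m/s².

P₂ ≈ 469.3 kPa

Mass conservation (A₁v₁ = A₂v₂) gives v₂ = 3.041 × 444.5/69.93 = 19.33 m/s.
Bernoulli: P₁ + ½ρv₁² + ρg h₁ = P₂ + ½ρv₂² + ρg h₂, so P₂ = P₁ + ½ρ(v₁² − v₂²) − ρg(h₂ − h₁).
P₂ = 698500 + ½·1000·(3.041² − 19.33²) − 1000·9.8·(+4.801) = 698500 + (-182200) − (47050) = 469300 Pa.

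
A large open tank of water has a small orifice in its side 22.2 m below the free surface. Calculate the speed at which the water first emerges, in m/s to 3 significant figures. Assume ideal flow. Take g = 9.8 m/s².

With the surface at rest and both surface and jet at atmospheric pressure, Bernoulli gives ρg h = ½ρv², so v = √(2gh) = √(2·9.8·22.2) = 20.9 m/s.

v ≈ 20.9 m/s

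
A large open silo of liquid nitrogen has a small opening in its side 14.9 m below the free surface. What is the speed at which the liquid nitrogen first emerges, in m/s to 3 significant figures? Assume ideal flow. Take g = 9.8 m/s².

17.1 m/s

With the surface at rest and both surface and jet at atmospheric pressure, Bernoulli gives ρg h = ½ρv², so v = √(2gh) = √(2·9.8·14.9) = 17.1 m/s.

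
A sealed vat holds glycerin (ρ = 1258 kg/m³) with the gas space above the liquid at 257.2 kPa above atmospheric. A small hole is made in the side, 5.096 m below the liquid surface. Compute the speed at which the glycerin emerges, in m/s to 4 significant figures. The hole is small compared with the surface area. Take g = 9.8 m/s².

v ≈ 22.56 m/s

Take point 1 at the surface (v₁ ≈ 0) and point 2 at the hole (at atmospheric pressure). Bernoulli: P₁ + ρg h = P_atm + ½ρv₂².
With P₁ − P_atm = 257200 Pa, v₂ = √(2gh + 2ΔP/ρ) = √(2·9.8·5.096 + 2·257200/1258) = 22.56 m/s.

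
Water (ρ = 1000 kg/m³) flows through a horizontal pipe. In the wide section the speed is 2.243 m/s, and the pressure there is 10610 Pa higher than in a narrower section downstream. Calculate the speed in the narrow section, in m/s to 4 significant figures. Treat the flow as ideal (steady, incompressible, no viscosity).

Along the level pipe P + ½ρv² is conserved, hence v₂² = v₁² + 2(P₁ − P₂)/ρ.
v₂ = √(2.243² + 2·10610/1000) = √(5.031 + 21.22) = 5.124 m/s.

v₂ ≈ 5.124 m/s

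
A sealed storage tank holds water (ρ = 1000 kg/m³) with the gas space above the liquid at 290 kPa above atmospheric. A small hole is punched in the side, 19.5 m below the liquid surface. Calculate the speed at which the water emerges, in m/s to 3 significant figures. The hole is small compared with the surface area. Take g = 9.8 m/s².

Take point 1 at the surface (v₁ ≈ 0) and point 2 at the hole (at atmospheric pressure). Bernoulli: P₁ + ρg h = P_atm + ½ρv₂².
With P₁ − P_atm = 290000 Pa, v₂ = √(2gh + 2ΔP/ρ) = √(2·9.8·19.5 + 2·290000/1000) = 31.0 m/s.

v ≈ 31.0 m/s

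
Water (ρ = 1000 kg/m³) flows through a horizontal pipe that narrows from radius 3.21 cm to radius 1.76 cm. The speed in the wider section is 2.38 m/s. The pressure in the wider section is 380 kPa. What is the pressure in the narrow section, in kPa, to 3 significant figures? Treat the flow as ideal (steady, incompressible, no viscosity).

P₂ ≈ 351 kPa

Continuity gives A₁v₁ = A₂v₂, so v₂ = (32.4 cm²)/(9.73 cm²) × 2.38 m/s = 7.92 m/s.
Bernoulli (h₁ = h₂): P₁ − P₂ = ½ρ(v₂² − v₁²).
P₂ = P₁ − ½ρ(v₂² − v₁²) = 380000 − ½·1000·(7.92² − 2.38²) = 380000 − 28500 = 351000 Pa.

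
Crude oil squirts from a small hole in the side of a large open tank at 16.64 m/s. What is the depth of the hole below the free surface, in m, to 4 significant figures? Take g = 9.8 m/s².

Inverting v = √(2gh) gives h = v² / 2g.
h = 16.64²/(2·9.8) = 276.9/19.60 = 14.13 m.

h ≈ 14.13 m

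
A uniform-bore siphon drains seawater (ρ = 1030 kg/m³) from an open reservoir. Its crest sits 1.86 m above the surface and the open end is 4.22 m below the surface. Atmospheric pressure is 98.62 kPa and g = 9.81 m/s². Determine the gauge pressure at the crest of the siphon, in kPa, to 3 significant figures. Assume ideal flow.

The outlet speed comes from Torricelli: v = √(2g·4.22) = 9.10 m/s.
With constant cross-section the crest speed equals v; applying Bernoulli from the surface up to the crest, P_top = P_atm − ½ρv² − ρg·h_top.
P_top = 98620 − ½·1030·9.10² − 1030·9.81·1.86 = 37200 Pa. So P_gauge = P_top − P_atm = -61400 Pa.

P_gauge ≈ -61.4 kPa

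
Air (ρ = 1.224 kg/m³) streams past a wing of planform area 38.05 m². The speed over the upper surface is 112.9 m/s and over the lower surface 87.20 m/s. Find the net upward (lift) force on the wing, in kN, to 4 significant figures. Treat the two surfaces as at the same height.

F ≈ 119.8 kN

With equal heights on the two surfaces, Bernoulli gives P_lower − P_upper = ½ρ(v_upper² − v_lower²).
ΔP = ½·1.224·(112.9² − 87.20²) = 3147 Pa.
Lift = ΔP · A = 3147 × 38.05 = 119800 N.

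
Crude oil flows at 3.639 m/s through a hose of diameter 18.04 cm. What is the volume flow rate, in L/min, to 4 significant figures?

5581 L/min

Q = A·v = 0.02556 m² × 3.639 m/s = 0.09301 m³/s.
Converting: 0.09301 m³/s × 60000 = 5581 L/min.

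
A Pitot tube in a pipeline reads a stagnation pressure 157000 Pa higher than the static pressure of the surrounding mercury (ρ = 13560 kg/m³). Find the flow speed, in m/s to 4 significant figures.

v = 4.812 m/s

The dynamic pressure equals the rise in static pressure at the stagnation point: ΔP = ½ρv².
v = √(2ΔP/ρ) = √(2·157000/13560) = 4.812 m/s.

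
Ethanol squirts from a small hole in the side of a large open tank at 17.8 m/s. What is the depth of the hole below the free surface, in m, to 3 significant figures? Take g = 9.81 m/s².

h = 16.1 m

Torricelli: v = √(2gh), so h = v²/(2g).
h = 17.8²/(2·9.81) = 317/19.62 = 16.1 m.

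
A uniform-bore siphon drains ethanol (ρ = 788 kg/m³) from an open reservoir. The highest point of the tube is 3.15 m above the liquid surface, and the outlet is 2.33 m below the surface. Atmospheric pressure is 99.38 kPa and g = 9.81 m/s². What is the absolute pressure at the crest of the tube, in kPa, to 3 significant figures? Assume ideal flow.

Bernoulli surface→outlet gives ½v² = g·h_out, so v = √(2·9.81·2.33) = 6.76 m/s.
With constant cross-section the crest speed equals v; applying Bernoulli from the surface up to the crest, P_top = P_atm − ½ρv² − ρg·h_top.
P_top = 99380 − ½·788·6.76² − 788·9.81·3.15 = 57000 Pa.

P_top ≈ 57.0 kPa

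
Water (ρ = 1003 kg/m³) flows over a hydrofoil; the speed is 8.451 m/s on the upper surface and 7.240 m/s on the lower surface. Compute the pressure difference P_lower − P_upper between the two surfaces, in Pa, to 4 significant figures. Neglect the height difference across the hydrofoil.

With negligible Δh, P + ½ρv² is constant, so P_low − P_up = ½ρ(v_up² − v_low²).
ΔP = ½·1003·(8.451² − 7.240²) = 9529 Pa.

ΔP ≈ 9529 Pa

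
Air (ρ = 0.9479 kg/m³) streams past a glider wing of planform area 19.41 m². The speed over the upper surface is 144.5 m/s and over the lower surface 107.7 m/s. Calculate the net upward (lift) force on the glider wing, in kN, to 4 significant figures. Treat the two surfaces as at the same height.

The faster flow above has the lower pressure; Bernoulli (same height) gives ΔP = ½ρ(v_up² − v_low²).
ΔP = ½·0.9479·(144.5² − 107.7²) = 4399 Pa.
Lift = ΔP · A = 4399 × 19.41 = 85380 N.

F ≈ 85.38 kN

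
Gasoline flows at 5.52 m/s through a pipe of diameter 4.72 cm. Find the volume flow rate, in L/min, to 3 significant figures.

Q = A·v = 0.00175 m² × 5.52 m/s = 0.00966 m³/s.
Converting: 0.00966 m³/s × 60000 = 580 L/min.

Q = 580 L/min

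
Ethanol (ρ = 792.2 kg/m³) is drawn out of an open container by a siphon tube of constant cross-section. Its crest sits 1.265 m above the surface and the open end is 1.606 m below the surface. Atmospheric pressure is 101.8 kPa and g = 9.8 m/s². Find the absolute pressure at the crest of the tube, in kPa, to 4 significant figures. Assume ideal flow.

79.51 kPa

Bernoulli surface→outlet gives ½v² = g·h_out, so v = √(2·9.8·1.606) = 5.610 m/s.
Continuity keeps v the same throughout the tube; from surface to crest, P_atm + 0 = P_top + ½ρv² + ρg·h_top.
P_top = 101800 − ½·792.2·5.610² − 792.2·9.8·1.265 = 79510 Pa.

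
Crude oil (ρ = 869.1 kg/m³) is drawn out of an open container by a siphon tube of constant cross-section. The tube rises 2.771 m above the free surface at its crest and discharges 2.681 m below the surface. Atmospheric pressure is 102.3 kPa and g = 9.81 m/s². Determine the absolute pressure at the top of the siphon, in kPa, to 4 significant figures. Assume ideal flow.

The outlet speed comes from Torricelli: v = √(2g·2.681) = 7.253 m/s.
With constant cross-section the crest speed equals v; applying Bernoulli from the surface up to the crest, P_top = P_atm − ½ρv² − ρg·h_top.
P_top = 102300 − ½·869.1·7.253² − 869.1·9.81·2.771 = 55820 Pa.

P_top = 55.82 kPa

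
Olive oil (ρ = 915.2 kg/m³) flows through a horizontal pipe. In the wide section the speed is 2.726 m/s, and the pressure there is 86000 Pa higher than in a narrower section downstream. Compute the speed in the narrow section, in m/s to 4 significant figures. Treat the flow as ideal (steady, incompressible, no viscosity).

With h₁ = h₂, rearranging Bernoulli gives v₂ = √(v₁² + 2ΔP/ρ).
v₂ = √(2.726² + 2·86000/915.2) = √(7.431 + 187.9) = 13.98 m/s.

v₂ ≈ 13.98 m/s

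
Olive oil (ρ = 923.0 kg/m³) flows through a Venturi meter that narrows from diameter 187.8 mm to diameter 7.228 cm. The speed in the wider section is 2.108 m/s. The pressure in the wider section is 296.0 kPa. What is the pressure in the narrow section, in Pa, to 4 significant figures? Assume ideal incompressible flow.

P₂ ≈ 204600 Pa

The volume flow rate is constant, so v₂ = (A₁/A₂)v₁ = (277.0/41.03)·2.108 = 14.23 m/s.
Along the horizontal streamline, P + ½ρv² is constant.
P₂ = P₁ − ½ρ(v₂² − v₁²) = 296000 − ½·923.0·(14.23² − 2.108²) = 296000 − 91410 = 204600 Pa.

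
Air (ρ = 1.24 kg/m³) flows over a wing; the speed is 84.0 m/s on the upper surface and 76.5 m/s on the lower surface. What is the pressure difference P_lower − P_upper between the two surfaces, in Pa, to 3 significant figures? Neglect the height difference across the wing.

Bernoulli (same height): P_lower − P_upper = ½ρ(v_upper² − v_lower²).
ΔP = ½·1.24·(84.0² − 76.5²) = 746 Pa.

ΔP ≈ 746 Pa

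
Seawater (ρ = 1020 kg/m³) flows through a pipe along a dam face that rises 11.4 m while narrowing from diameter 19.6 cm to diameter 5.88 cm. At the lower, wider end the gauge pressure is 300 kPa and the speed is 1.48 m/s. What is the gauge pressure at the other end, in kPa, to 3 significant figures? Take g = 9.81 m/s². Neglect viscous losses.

49.1 kPa

Mass conservation (A₁v₁ = A₂v₂) gives v₂ = 1.48 × 302/27.2 = 16.4 m/s.
Energy conservation along the streamline gives P₂ = P₁ − ½ρ(v₂² − v₁²) − ρg(h₂ − h₁).
P₂ = 300000 + ½·1020·(1.48² − 16.4²) − 1020·9.81·(+11.4) = 300000 + (-137000) − (114000) = 49100 Pa.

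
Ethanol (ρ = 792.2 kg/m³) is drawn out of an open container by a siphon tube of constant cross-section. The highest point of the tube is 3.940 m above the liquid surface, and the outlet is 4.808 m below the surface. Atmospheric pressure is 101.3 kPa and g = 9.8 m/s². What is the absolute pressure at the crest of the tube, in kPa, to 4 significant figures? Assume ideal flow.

Bernoulli surface→outlet gives ½v² = g·h_out, so v = √(2·9.8·4.808) = 9.708 m/s.
Continuity keeps v the same throughout the tube; from surface to crest, P_atm + 0 = P_top + ½ρv² + ρg·h_top.
P_top = 101300 − ½·792.2·9.708² − 792.2·9.8·3.940 = 33380 Pa.

P_top ≈ 33.38 kPa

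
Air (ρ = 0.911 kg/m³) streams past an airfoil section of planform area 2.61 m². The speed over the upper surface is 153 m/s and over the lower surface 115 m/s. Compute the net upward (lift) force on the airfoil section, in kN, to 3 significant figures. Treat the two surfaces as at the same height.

F = 12.1 kN

From P + ½ρv² = const at equal height, P_low − P_up = ½ρ(v_up² − v_low²).
ΔP = ½·0.911·(153² − 115²) = 4640 Pa.
Lift = ΔP · A = 4640 × 2.61 = 12100 N.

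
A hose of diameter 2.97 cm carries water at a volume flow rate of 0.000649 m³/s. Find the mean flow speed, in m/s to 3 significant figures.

v = 0.937 m/s

Q = 0.000649 m³/s = 0.000649 m³/s.
v = Q/A = 0.000649 / 0.000693 = 0.937 m/s.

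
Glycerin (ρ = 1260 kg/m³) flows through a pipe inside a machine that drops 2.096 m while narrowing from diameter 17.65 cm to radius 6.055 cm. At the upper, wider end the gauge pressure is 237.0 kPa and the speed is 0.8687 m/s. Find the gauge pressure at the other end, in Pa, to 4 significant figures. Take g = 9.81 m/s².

Mass conservation (A₁v₁ = A₂v₂) gives v₂ = 0.8687 × 244.7/115.2 = 1.845 m/s.
Energy conservation along the streamline gives P₂ = P₁ − ½ρ(v₂² − v₁²) − ρg(h₂ − h₁).
P₂ = 237000 + ½·1260·(0.8687² − 1.845²) − 1260·9.81·(−2.096) = 237000 + (-1670) − (-25910) = 261200 Pa.

P₂ ≈ 261200 Pa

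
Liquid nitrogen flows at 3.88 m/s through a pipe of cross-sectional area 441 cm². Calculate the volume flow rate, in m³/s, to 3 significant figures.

0.171 m³/s

Q = A·v = 0.0441 m² × 3.88 m/s = 0.171 m³/s.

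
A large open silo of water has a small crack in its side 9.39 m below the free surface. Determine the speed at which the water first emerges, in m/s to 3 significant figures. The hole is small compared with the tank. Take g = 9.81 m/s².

v ≈ 13.6 m/s

Bernoulli from surface to hole (P equal, v_surface ≈ 0): v = √(2gh) = √(2×9.81×9.39) = 13.6 m/s.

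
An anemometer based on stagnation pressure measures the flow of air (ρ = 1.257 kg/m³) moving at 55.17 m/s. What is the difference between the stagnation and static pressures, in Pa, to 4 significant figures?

1913 Pa

Bernoulli between the free stream and the stagnation point: ½ρv² = P_stag − P_static.
ΔP = ½·1.257·55.17² = 1913 Pa.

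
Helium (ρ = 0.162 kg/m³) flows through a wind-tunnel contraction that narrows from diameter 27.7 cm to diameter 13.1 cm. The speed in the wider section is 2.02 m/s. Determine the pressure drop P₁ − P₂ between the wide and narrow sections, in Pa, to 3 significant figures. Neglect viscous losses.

Mass conservation (A₁v₁ = A₂v₂) gives v₂ = 2.02 × 603/135 = 9.03 m/s.
Bernoulli (h₁ = h₂): P₁ − P₂ = ½ρ(v₂² − v₁²).
P₁ − P₂ = ½·0.162·(9.03² − 2.02²) = ½·0.162·77.5 = 6.28 Pa.

ΔP = 6.28 Pa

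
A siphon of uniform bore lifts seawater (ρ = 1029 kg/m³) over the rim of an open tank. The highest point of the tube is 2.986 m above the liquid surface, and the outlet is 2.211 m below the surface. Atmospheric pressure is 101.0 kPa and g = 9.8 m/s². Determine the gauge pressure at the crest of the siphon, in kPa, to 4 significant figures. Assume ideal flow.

Bernoulli surface→outlet gives ½v² = g·h_out, so v = √(2·9.8·2.211) = 6.583 m/s.
With constant cross-section the crest speed equals v; applying Bernoulli from the surface up to the crest, P_top = P_atm − ½ρv² − ρg·h_top.
P_top = 101000 − ½·1029·6.583² − 1029·9.8·2.986 = 48590 Pa. So P_gauge = P_top − P_atm = -52410 Pa.

P_gauge ≈ -52.41 kPa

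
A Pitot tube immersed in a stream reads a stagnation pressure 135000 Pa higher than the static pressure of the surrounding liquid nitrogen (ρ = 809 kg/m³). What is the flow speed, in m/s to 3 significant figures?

The dynamic pressure equals the rise in static pressure at the stagnation point: ΔP = ½ρv².
v = √(2ΔP/ρ) = √(2·135000/809) = 18.3 m/s.

18.3 m/s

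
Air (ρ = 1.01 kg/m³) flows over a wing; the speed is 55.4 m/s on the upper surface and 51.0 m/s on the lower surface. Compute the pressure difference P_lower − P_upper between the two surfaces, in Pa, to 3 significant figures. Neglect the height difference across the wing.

Bernoulli (same height): P_lower − P_upper = ½ρ(v_upper² − v_lower²).
ΔP = ½·1.01·(55.4² − 51.0²) = 236 Pa.

ΔP ≈ 236 Pa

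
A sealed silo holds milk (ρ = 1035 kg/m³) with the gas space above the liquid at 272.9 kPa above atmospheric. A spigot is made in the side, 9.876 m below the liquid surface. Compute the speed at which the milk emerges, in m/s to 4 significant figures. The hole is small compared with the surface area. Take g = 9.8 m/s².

v = 26.85 m/s

Take point 1 at the surface (v₁ ≈ 0) and point 2 at the hole (at atmospheric pressure). Bernoulli: P₁ + ρg h = P_atm + ½ρv₂².
With P₁ − P_atm = 272900 Pa, v₂ = √(2gh + 2ΔP/ρ) = √(2·9.8·9.876 + 2·272900/1035) = 26.85 m/s.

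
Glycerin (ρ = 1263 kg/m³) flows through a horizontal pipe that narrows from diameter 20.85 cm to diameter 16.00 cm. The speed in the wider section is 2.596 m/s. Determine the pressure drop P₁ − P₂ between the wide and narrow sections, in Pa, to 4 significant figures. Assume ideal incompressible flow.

Mass conservation (A₁v₁ = A₂v₂) gives v₂ = 2.596 × 341.4/201.1 = 4.408 m/s.
The pipe is horizontal, so Bernoulli reduces to P₁ + ½ρv₁² = P₂ + ½ρv₂².
P₁ − P₂ = ½·1263·(4.408² − 2.596²) = ½·1263·12.69 = 8017 Pa.

ΔP ≈ 8017 Pa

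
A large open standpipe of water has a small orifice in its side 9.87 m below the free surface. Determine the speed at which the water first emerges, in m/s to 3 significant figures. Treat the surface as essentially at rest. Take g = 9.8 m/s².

13.9 m/s

With the surface at rest and both surface and jet at atmospheric pressure, Bernoulli gives ρg h = ½ρv², so v = √(2gh) = √(2·9.8·9.87) = 13.9 m/s.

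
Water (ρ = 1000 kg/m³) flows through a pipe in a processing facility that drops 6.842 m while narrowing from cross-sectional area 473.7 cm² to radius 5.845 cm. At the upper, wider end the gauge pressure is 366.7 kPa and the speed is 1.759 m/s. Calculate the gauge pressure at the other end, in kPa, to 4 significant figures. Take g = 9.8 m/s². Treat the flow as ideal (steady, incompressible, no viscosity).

The volume flow rate is constant, so v₂ = (A₁/A₂)v₁ = (473.7/107.3)·1.759 = 7.763 m/s.
Bernoulli: P₁ + ½ρv₁² + ρg h₁ = P₂ + ½ρv₂² + ρg h₂, so P₂ = P₁ + ½ρ(v₁² − v₂²) − ρg(h₂ − h₁).
P₂ = 366700 + ½·1000·(1.759² − 7.763²) − 1000·9.8·(−6.842) = 366700 + (-28590) − (-67050) = 405200 Pa.

P₂ = 405.2 kPa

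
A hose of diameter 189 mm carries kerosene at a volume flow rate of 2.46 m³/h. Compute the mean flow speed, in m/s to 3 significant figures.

Q = 2.46 m³/h = 0.000683 m³/s.
v = Q/A = 0.000683 / 0.0281 = 0.0244 m/s.

0.0244 m/s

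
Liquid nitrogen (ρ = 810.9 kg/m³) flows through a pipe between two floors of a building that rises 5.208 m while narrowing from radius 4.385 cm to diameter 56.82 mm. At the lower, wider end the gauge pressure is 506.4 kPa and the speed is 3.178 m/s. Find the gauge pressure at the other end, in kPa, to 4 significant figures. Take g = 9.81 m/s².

Mass conservation (A₁v₁ = A₂v₂) gives v₂ = 3.178 × 60.41/25.36 = 7.571 m/s.
Energy conservation along the streamline gives P₂ = P₁ − ½ρ(v₂² − v₁²) − ρg(h₂ − h₁).
P₂ = 506400 + ½·810.9·(3.178² − 7.571²) − 810.9·9.81·(+5.208) = 506400 + (-19150) − (41430) = 445800 Pa.

445.8 kPa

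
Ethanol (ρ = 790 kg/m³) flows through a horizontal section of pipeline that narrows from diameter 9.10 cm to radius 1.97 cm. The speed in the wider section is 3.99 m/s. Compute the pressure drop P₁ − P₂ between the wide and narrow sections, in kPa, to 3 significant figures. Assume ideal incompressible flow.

173 kPa

Continuity gives A₁v₁ = A₂v₂, so v₂ = (65.0 cm²)/(12.2 cm²) × 3.99 m/s = 21.3 m/s.
The pipe is horizontal, so Bernoulli reduces to P₁ + ½ρv₁² = P₂ + ½ρv₂².
P₁ − P₂ = ½·790·(21.3² − 3.99²) = ½·790·437 = 173000 Pa.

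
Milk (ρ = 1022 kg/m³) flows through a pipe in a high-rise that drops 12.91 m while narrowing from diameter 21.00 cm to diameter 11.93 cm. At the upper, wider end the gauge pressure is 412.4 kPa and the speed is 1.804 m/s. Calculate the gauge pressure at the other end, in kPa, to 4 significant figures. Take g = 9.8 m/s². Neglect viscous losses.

The volume flow rate is constant, so v₂ = (A₁/A₂)v₁ = (346.4/111.8)·1.804 = 5.590 m/s.
Bernoulli: P₁ + ½ρv₁² + ρg h₁ = P₂ + ½ρv₂² + ρg h₂, so P₂ = P₁ + ½ρ(v₁² − v₂²) − ρg(h₂ − h₁).
P₂ = 412400 + ½·1022·(1.804² − 5.590²) − 1022·9.8·(−12.91) = 412400 + (-14300) − (-129300) = 527400 Pa.

P₂ ≈ 527.4 kPa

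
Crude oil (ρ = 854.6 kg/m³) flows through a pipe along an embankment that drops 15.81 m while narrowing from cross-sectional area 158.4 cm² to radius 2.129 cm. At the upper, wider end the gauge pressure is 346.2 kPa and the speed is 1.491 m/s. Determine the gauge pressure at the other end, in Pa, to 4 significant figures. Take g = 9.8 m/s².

362000 Pa

The volume flow rate is constant, so v₂ = (A₁/A₂)v₁ = (158.4/14.24)·1.491 = 16.59 m/s.
Applying Bernoulli between the two ends and solving for P₂: P₂ = P₁ + ½ρ(v₁² − v₂²) − ρgΔh.
P₂ = 346200 + ½·854.6·(1.491² − 16.59²) − 854.6·9.8·(−15.81) = 346200 + (-116600) − (-132400) = 362000 Pa.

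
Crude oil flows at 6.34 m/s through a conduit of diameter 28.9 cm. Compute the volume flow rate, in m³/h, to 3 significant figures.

Q = A·v = 0.0656 m² × 6.34 m/s = 0.416 m³/s.
Converting: 0.416 m³/s × 3600 = 1500 m³/h.

Q ≈ 1500 m³/h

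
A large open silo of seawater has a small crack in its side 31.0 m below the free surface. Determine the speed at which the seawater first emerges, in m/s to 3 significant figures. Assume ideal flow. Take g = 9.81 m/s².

Torricelli's result v = √(2gh) gives v = √(2·9.81·31.0) = 24.7 m/s.

v ≈ 24.7 m/s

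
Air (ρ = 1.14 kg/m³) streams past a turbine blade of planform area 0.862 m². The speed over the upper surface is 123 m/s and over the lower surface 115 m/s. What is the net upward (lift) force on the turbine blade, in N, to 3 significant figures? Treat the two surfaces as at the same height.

From P + ½ρv² = const at equal height, P_low − P_up = ½ρ(v_up² − v_low²).
ΔP = ½·1.14·(123² − 115²) = 1090 Pa.
Lift = ΔP · A = 1090 × 0.862 = 936 N.

936 N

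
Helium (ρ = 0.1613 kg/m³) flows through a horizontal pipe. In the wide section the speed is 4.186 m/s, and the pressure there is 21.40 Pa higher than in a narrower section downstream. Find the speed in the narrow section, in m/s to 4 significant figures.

With h₁ = h₂, rearranging Bernoulli gives v₂ = √(v₁² + 2ΔP/ρ).
v₂ = √(4.186² + 2·21.40/0.1613) = √(17.52 + 265.3) = 16.82 m/s.

v₂ ≈ 16.82 m/s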